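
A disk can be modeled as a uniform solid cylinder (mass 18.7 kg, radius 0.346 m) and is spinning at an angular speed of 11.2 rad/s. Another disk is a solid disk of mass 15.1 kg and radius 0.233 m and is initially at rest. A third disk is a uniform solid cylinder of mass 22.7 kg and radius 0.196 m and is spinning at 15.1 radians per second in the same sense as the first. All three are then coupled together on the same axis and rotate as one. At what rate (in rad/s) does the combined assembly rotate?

No external torque acts about the common axis, so total angular momentum is conserved.
Moments of inertia: I_A = ½(18.7)(0.346)² = 1.119 kg·m²; I_B = ½(15.1)(0.233)² = 0.4099 kg·m²; I_C = ½(22.7)(0.196)² = 0.4360 kg·m².
Taking A's sense as positive: L = (1.119)(11.2) + (0.4360)(15.1) = 19.12 kg·m²·rad/s.
Combined I = 1.119 + 0.4099 + 0.4360 = 1.965 kg·m².
ω_f = L / I = 19.12 / 1.965 = 9.729 rad/s.

|ω_f| ≈ 9.73 rad/s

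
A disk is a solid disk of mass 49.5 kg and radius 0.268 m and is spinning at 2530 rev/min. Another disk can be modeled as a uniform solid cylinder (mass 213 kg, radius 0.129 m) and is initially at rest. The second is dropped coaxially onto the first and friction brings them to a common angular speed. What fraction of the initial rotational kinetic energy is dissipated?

The coupling torques are internal; angular momentum about the shared axis is conserved.
Moments of inertia: I_A = ½(49.5)(0.268)² = 1.778 kg·m²; I_B = ½(213)(0.129)² = 1.772 kg·m².
Taking A's sense as positive: L = (1.778)(2530) = 4497 kg·m²·rpm.
Combined I = 1.778 + 1.772 = 3.550 kg·m².
ω_f = L / I = 4497 / 3.550 = 1267 rpm.
KE_i = ½ΣIω² = 62390 J; KE_f = ½(3.550)(132.7)² = 31240 J.
Fraction dissipated = (KE_i − KE_f)/KE_i = 0.4992.

fraction ≈ 0.499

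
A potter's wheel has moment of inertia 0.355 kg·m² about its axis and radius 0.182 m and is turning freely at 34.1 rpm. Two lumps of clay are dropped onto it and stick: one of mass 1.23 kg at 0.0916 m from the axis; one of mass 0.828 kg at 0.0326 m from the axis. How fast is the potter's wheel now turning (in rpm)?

No external torque acts about the axis; L_before = L_after.
Added inertia Σmr² = (1.23)(0.0916)² + (0.828)(0.0326)² = 0.01120 kg·m²; I_f = 0.3550 + 0.01120 = 0.3662 kg·m².
ω_f = I_p ω_i / I_f = (0.3550)(34.1) / 0.3662 = 33.06 rpm.

ω_f ≈ 33.1 rpm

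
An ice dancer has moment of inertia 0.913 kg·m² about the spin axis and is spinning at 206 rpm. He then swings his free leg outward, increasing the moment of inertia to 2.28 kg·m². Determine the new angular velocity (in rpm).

Angular momentum about the spin axis is conserved since the torque about it is zero.
ω₂ = I₁ω₁ / I₂ = (0.9130)(206 rpm) / (2.280) = 82.49 rpm.

ω₂ ≈ 82.5 rpm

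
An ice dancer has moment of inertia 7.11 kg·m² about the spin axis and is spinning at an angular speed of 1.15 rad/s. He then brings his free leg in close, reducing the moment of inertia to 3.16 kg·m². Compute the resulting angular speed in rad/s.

ω₂ ≈ 2.59 rad/s

No external torque acts about the spin axis, so angular momentum is conserved.
ω₂ = I₁ω₁ / I₂ = (7.110)(1.15 rad/s) / (3.160) = 2.587 rad/s.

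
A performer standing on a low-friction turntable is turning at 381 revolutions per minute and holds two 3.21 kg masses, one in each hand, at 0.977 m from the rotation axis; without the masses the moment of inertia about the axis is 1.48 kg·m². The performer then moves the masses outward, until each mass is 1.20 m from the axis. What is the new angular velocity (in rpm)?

ω₂ ≈ 270 rpm

With no external torque about the axis, L is conserved: I₁ω₁ = I₂ω₂.
I₁ = 1.48 + 2(3.21)(0.977)² = 7.608 kg·m²; I₂ = 1.48 + 2(3.21)(1.20)² = 10.72 kg·m².
ω₂ = I₁ω₁ / I₂ = (7.608)(381 rpm) / (10.72) = 270.3 rpm.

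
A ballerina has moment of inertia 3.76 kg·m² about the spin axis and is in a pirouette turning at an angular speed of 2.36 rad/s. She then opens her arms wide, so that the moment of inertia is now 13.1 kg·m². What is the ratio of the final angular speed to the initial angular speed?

ω₂/ω₁ ≈ 0.287

Angular momentum about the spin axis is conserved since the torque about it is zero.
ω₂/ω₁ = I₁/I₂ = 3.760 / 13.10 = 0.2870.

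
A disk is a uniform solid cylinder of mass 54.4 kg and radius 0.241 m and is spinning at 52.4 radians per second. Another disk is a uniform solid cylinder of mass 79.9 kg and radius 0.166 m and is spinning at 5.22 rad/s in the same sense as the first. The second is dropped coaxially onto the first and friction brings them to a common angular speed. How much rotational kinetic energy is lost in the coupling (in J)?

ΔKE lost ≈ 722 J

The coupling torques are internal; angular momentum about the shared axis is conserved.
Moments of inertia: I_A = ½(54.4)(0.241)² = 1.580 kg·m²; I_B = ½(79.9)(0.166)² = 1.101 kg·m².
Taking A's sense as positive: L = (1.580)(52.4) + (1.101)(5.22) = 88.53 kg·m²·rad/s.
Combined I = 1.580 + 1.101 = 2.681 kg·m².
ω_f = L / I = 88.53 / 2.681 = 33.02 rad/s.
KE_i = ½ΣIω² = 2184 J; KE_f = ½(2.681)(33.02)² = 1462 J.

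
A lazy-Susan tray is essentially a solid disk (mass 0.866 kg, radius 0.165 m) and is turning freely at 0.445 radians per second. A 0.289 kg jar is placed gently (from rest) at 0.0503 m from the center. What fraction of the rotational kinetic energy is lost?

fraction ≈ 0.0584

No external torque acts about the center; L_before = L_after.
I_p = ½(0.866)(0.165)² = 0.01179 kg·m².
Added inertia Σmr² = (0.289)(0.0503)² = 0.0007312 kg·m²; I_f = 0.01179 + 0.0007312 = 0.01252 kg·m².
ω_f = I_p ω_i / I_f = (0.01179)(0.445) / 0.01252 = 0.4190 rad/s.
KE_i = ½(0.01179)(0.4450 rad/s)² = 0.001167 J; KE_f = ½(0.01252)(0.4190)² = 0.001099 J.
Fraction lost = 0.05840.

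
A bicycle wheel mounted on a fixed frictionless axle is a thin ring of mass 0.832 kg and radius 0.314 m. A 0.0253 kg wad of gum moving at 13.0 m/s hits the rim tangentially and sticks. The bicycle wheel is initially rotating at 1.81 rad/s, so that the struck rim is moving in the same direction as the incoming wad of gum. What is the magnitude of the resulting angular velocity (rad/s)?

|ω_f| ≈ 2.98 rad/s

About the axle the impulsive forces during the collision are internal, so angular momentum about that axis is conserved.
I_p = (0.832)(0.314)² = 0.08203 kg·m². Taking the sense of the wad of gum's angular momentum as positive, L_{wad} = m v R = (0.0253)(13.0)(0.314) = 0.1033 kg·m²/s.
L_i = +I_p ω_p + m v R = +(0.08203)(1.81) + 0.1033 = 0.2518 kg·m²/s.
After sticking, I_f = I_p + m R² = 0.08203 + (0.0253)(0.314)² = 0.08453 kg·m².
ω_f = L_i / I_f = 0.2518 / 0.08453 = 2.978 rad/s.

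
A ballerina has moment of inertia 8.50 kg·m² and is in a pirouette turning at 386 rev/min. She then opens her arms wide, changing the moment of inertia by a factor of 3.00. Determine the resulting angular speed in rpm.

No external torque acts about the spin axis, so angular momentum is conserved.
I₂ = 3.00 × 8.50 = 25.50 kg·m².
ω₂ = I₁ω₁ / I₂ = (8.500)(386 rpm) / (25.50) = 128.7 rpm.

ω₂ ≈ 129 rpm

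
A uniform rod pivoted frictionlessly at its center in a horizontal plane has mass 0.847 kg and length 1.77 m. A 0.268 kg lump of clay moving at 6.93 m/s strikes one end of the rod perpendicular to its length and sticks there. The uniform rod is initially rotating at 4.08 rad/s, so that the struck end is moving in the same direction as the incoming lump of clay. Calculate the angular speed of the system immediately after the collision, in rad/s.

|ω_f| ≈ 5.91 rad/s

The axle reaction passes through the pivot and exerts no torque about it; angular momentum about the pivot is conserved through the impact.
I_p = (1/12)(0.847)(1.77)² = 0.2211 kg·m². Taking the sense of the lump of clay's angular momentum as positive, L_{lump} = m v R = (0.268)(6.93)(1.77/2) = 1.644 kg·m²/s.
L_i = +I_p ω_p + m v R = +(0.2211)(4.08) + 1.644 = 2.546 kg·m²/s.
After sticking, I_f = I_p + m R² = 0.2211 + (0.268)(1.77/2)² = 0.4310 kg·m².
ω_f = L_i / I_f = 2.546 / 0.4310 = 5.906 rad/s.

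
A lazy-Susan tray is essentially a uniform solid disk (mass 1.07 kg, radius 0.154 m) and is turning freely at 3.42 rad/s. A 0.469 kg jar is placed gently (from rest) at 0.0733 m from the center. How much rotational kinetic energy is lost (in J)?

The added mass arrives with no angular momentum about the center, and any external torque about the center is negligible, so the system's angular momentum is conserved.
I_p = ½(1.07)(0.154)² = 0.01269 kg·m².
Added inertia Σmr² = (0.469)(0.0733)² = 0.002520 kg·m²; I_f = 0.01269 + 0.002520 = 0.01521 kg·m².
ω_f = I_p ω_i / I_f = (0.01269)(3.42) / 0.01521 = 2.853 rad/s.
KE_i = ½(0.01269)(3.420 rad/s)² = 0.07420 J; KE_f = ½(0.01521)(2.853)² = 0.06191 J.

energy lost ≈ 0.0123 J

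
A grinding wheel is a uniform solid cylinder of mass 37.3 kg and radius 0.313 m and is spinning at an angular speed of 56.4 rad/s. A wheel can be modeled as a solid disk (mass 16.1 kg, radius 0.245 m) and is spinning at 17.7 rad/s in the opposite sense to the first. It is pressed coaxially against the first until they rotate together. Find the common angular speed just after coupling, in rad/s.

No external torque acts about the common axis, so total angular momentum is conserved.
Moments of inertia: I_A = ½(37.3)(0.313)² = 1.827 kg·m²; I_B = ½(16.1)(0.245)² = 0.4832 kg·m².
Taking A's sense as positive: L = (1.827)(56.4) − (0.4832)(17.7) = 94.50 kg·m²·rad/s.
Combined I = 1.827 + 0.4832 = 2.310 kg·m².
ω_f = L / I = 94.50 / 2.310 = 40.90 rad/s.

|ω_f| ≈ 40.9 rad/s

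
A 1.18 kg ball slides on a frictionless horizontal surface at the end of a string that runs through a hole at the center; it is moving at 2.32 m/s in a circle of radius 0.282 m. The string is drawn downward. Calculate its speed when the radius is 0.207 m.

Central (radial) force ⇒ zero torque about the center ⇒ m v r is constant.
v₂ = v₁ r₁ / r₂ = (2.32)(0.282) / (0.207) = 3.161 m/s.

v₂ ≈ 3.16 m/s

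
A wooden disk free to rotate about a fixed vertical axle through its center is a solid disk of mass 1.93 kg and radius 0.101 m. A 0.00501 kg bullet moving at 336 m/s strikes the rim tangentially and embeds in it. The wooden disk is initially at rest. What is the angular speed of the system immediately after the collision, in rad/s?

|ω_f| ≈ 17.2 rad/s

The axle reaction passes through the axle and exerts no torque about it; angular momentum about the axle is conserved through the impact.
I_p = ½(1.93)(0.101)² = 0.009844 kg·m². Taking the sense of the bullet's angular momentum as positive, L_{bullet} = m v R = (0.00501)(336)(0.101) = 0.1700 kg·m²/s.
L_i = 0 + 0.1700 = 0.1700 kg·m²/s.
After sticking, I_f = I_p + m R² = 0.009844 + (0.00501)(0.101)² = 0.009895 kg·m².
ω_f = L_i / I_f = 0.1700 / 0.009895 = 17.18 rad/s.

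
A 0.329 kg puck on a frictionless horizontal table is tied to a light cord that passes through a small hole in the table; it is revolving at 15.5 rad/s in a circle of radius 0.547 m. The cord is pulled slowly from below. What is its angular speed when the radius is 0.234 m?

The constraining force is radial, so m r² ω about the center is conserved.
ω₂ = ω₁ (r₁/r₂)² = (15.5)(0.547/0.234)² = 84.70 rad/s.

ω₂ ≈ 84.7 rad/s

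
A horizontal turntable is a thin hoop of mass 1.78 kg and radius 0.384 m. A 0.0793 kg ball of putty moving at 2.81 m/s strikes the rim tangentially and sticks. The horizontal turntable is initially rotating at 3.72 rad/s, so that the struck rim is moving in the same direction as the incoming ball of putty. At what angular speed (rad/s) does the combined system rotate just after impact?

About the axle the impulsive forces during the collision are internal, so angular momentum about that axis is conserved.
I_p = (1.78)(0.384)² = 0.2625 kg·m². Taking the sense of the ball of putty's angular momentum as positive, L_{ball} = m v R = (0.0793)(2.81)(0.384) = 0.08557 kg·m²/s.
L_i = +I_p ω_p + m v R = +(0.2625)(3.72) + 0.08557 = 1.062 kg·m²/s.
After sticking, I_f = I_p + m R² = 0.2625 + (0.0793)(0.384)² = 0.2742 kg·m².
ω_f = L_i / I_f = 1.062 / 0.2742 = 3.873 rad/s.

|ω_f| ≈ 3.87 rad/s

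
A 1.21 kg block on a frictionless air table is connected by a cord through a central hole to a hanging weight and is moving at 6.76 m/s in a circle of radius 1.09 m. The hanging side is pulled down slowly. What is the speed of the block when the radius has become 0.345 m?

v₂ ≈ 21.4 m/s

The only horizontal force on the mass is along the cord (radial), so it exerts no torque about the hole and angular momentum m v r is conserved.
v₂ = v₁ r₁ / r₂ = (6.76)(1.09) / (0.345) = 21.36 m/s.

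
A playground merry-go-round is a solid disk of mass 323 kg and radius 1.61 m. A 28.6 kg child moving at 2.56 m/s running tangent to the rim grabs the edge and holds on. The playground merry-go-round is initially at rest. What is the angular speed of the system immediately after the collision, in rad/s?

|ω_f| ≈ 0.239 rad/s

The axle reaction passes through the axle and exerts no torque about it; angular momentum about the axle is conserved through the impact.
I_p = ½(323)(1.61)² = 418.6 kg·m². Taking the sense of the child's angular momentum as positive, L_{child} = m v R = (28.6)(2.56)(1.61) = 117.9 kg·m²/s.
L_i = 0 + 117.9 = 117.9 kg·m²/s.
After sticking, I_f = I_p + m R² = 418.6 + (28.6)(1.61)² = 492.8 kg·m².
ω_f = L_i / I_f = 117.9 / 492.8 = 0.2392 rad/s.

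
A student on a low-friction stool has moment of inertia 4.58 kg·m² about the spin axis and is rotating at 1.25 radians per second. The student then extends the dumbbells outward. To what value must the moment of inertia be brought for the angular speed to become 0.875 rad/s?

No external torque acts about the spin axis, so angular momentum is conserved.
I₂ = I₁ω₁ / ω₂ = (4.58)(1.25) / (0.875) = 6.543 kg·m².

I₂ ≈ 6.54 kg·m²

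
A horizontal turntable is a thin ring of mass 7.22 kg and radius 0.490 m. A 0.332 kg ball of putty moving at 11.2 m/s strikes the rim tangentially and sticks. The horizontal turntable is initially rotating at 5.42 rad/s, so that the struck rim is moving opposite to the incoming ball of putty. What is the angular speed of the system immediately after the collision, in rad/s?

About the axle the impulsive forces during the collision are internal, so angular momentum about that axis is conserved.
I_p = (7.22)(0.490)² = 1.734 kg·m². Taking the sense of the ball of putty's angular momentum as positive, L_{ball} = m v R = (0.332)(11.2)(0.490) = 1.822 kg·m²/s.
L_i = −I_p ω_p + m v R = −(1.734)(5.42) + 1.822 = -7.574 kg·m²/s.
After sticking, I_f = I_p + m R² = 1.734 + (0.332)(0.490)² = 1.813 kg·m².
ω_f = L_i / I_f = -7.574 / 1.813 = -4.177 rad/s.

|ω_f| ≈ 4.18 rad/s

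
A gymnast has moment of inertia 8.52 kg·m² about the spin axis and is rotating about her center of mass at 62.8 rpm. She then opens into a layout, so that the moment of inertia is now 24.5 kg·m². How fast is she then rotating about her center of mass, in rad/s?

Angular momentum about the spin axis is conserved since the torque about it is zero.
ω₂ = I₁ω₁ / I₂ = (8.520)(62.8 rpm) / (24.50) = 21.84 rpm = 2.287 rad/s.

ω₂ ≈ 2.29 rad/s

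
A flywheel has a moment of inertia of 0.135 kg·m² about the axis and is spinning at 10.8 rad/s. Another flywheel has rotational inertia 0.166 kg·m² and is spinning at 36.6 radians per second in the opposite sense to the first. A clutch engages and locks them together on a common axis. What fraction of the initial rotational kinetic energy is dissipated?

The coupling torques are internal; angular momentum about the shared axis is conserved.
Taking A's sense as positive: L = (0.1350)(10.8) − (0.1660)(36.6) = -4.618 kg·m²·rad/s.
Combined I = 0.1350 + 0.1660 = 0.3010 kg·m².
ω_f = L / I = -4.618 / 0.3010 = -15.34 rad/s.
KE_i = ½ΣIω² = 119.1 J; KE_f = ½(0.3010)(15.34)² = 35.42 J.
Fraction dissipated = (KE_i − KE_f)/KE_i = 0.7025.

fraction ≈ 0.703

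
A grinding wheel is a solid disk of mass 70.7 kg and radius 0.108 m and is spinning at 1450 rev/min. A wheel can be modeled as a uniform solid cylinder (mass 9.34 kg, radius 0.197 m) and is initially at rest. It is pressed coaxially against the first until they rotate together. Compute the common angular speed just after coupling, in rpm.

|ω_f| ≈ 1010 rpm

No external torque acts about the common axis, so total angular momentum is conserved.
Moments of inertia: I_A = ½(70.7)(0.108)² = 0.4123 kg·m²; I_B = ½(9.34)(0.197)² = 0.1812 kg·m².
Taking A's sense as positive: L = (0.4123)(1450) = 597.9 kg·m²·rpm.
Combined I = 0.4123 + 0.1812 = 0.5936 kg·m².
ω_f = L / I = 597.9 / 0.5936 = 1007 rpm.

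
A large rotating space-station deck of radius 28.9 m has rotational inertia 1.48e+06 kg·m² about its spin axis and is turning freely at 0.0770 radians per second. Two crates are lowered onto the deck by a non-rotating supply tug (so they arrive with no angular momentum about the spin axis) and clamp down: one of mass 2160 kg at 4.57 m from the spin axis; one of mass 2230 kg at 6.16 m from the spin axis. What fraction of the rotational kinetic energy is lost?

The added mass arrives with no angular momentum about the spin axis, and any external torque about the spin axis is negligible, so the system's angular momentum is conserved.
Added inertia Σmr² = (2160)(4.57)² + (2230)(6.16)² = 1.297e+05 kg·m²; I_f = 1.480e+06 + 1.297e+05 = 1.610e+06 kg·m².
ω_f = I_p ω_i / I_f = (1.480e+06)(0.0770) / 1.610e+06 = 0.07079 rad/s.
KE_i = ½(1.480e+06)(0.07700 rad/s)² = 4387 J; KE_f = ½(1.610e+06)(0.07079)² = 4034 J.
Fraction lost = 0.08059.

fraction ≈ 0.0806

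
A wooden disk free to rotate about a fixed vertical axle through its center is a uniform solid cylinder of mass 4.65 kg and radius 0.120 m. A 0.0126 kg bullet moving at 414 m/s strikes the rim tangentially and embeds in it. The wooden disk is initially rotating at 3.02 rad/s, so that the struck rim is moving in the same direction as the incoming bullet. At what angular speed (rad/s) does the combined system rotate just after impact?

The axle reaction passes through the axle and exerts no torque about it; angular momentum about the axle is conserved through the impact.
I_p = ½(4.65)(0.120)² = 0.03348 kg·m². Taking the sense of the bullet's angular momentum as positive, L_{bullet} = m v R = (0.0126)(414)(0.120) = 0.6260 kg·m²/s.
L_i = +I_p ω_p + m v R = +(0.03348)(3.02) + 0.6260 = 0.7271 kg·m²/s.
After sticking, I_f = I_p + m R² = 0.03348 + (0.0126)(0.120)² = 0.03366 kg·m².
ω_f = L_i / I_f = 0.7271 / 0.03366 = 21.60 rad/s.

|ω_f| ≈ 21.6 rad/s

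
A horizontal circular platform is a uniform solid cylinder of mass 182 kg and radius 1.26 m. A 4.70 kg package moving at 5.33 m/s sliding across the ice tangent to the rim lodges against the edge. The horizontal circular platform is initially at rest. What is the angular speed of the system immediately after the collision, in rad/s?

|ω_f| ≈ 0.208 rad/s

About the central axle the impulsive forces during the collision are internal, so angular momentum about that axis is conserved.
I_p = ½(182)(1.26)² = 144.5 kg·m². Taking the sense of the package's angular momentum as positive, L_{package} = m v R = (4.70)(5.33)(1.26) = 31.56 kg·m²/s.
L_i = 0 + 31.56 = 31.56 kg·m²/s.
After sticking, I_f = I_p + m R² = 144.5 + (4.70)(1.26)² = 151.9 kg·m².
ω_f = L_i / I_f = 31.56 / 151.9 = 0.2078 rad/s.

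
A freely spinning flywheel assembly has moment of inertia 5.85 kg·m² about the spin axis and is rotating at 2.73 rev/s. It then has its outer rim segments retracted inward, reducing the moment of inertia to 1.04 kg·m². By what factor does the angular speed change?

Angular momentum about the spin axis is conserved since the torque about it is zero.
ω₂/ω₁ = I₁/I₂ = 5.850 / 1.040 = 5.625.

ω₂/ω₁ ≈ 5.62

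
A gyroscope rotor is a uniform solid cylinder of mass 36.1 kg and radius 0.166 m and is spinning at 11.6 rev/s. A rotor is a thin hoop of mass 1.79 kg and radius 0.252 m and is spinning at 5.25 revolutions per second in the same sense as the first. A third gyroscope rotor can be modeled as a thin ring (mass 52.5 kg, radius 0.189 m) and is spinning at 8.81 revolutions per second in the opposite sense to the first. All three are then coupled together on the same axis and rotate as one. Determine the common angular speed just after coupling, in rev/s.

|ω_f| ≈ 4.08 rev/s

No external torque acts about the common axis, so total angular momentum is conserved.
Moments of inertia: I_A = ½(36.1)(0.166)² = 0.4974 kg·m²; I_B = (1.79)(0.252)² = 0.1137 kg·m²; I_C = (52.5)(0.189)² = 1.875 kg·m².
Taking A's sense as positive: L = (0.4974)(11.6) + (0.1137)(5.25) − (1.875)(8.81) = -10.16 kg·m²·rev/s.
Combined I = 0.4974 + 0.1137 + 1.875 = 2.486 kg·m².
ω_f = L / I = -10.16 / 2.486 = -4.084 rev/s.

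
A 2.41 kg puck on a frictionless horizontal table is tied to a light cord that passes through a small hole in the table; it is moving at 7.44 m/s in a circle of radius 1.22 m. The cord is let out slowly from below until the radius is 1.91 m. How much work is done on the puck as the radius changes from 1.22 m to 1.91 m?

Central (radial) force ⇒ zero torque about the center ⇒ m v r is constant.
v₂ = v₁ r₁ / r₂ = (7.44)(1.22) / (1.91) = 4.752 m/s.
W = ΔKE = ½m(v₂² − v₁²) = -39.49 J.

W ≈ -39.5 J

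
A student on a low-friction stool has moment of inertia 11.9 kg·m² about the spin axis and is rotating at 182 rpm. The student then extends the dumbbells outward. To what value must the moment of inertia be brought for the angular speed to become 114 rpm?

I₂ ≈ 19.0 kg·m²

Angular momentum about the spin axis is conserved since the torque about it is zero.
I₂ = I₁ω₁ / ω₂ = (11.9)(182) / (114) = 19.00 kg·m².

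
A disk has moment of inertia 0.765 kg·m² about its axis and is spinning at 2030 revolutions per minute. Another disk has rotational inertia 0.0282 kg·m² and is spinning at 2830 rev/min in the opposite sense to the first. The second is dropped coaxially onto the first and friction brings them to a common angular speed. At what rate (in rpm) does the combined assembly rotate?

|ω_f| ≈ 1860 rpm

No external torque acts about the common axis, so total angular momentum is conserved.
Taking A's sense as positive: L = (0.7650)(2030) − (0.02820)(2830) = 1473 kg·m²·rpm.
Combined I = 0.7650 + 0.02820 = 0.7932 kg·m².
ω_f = L / I = 1473 / 0.7932 = 1857 rpm.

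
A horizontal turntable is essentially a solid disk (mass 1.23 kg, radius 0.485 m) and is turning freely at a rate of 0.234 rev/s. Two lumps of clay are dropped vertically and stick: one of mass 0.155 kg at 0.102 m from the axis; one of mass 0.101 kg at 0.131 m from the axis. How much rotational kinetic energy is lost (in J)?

No external torque acts about the axis; L_before = L_after.
I_p = ½(1.23)(0.485)² = 0.1447 kg·m².
Added inertia Σmr² = (0.155)(0.102)² + (0.101)(0.131)² = 0.003346 kg·m²; I_f = 0.1447 + 0.003346 = 0.1480 kg·m².
ω_f = I_p ω_i / I_f = (0.1447)(0.234) / 0.1480 = 0.2287 rev/s.
KE_i = ½(0.1447)(1.470 rad/s)² = 0.1564 J; KE_f = ½(0.1480)(1.437)² = 0.1528 J.

energy lost ≈ 0.00353 J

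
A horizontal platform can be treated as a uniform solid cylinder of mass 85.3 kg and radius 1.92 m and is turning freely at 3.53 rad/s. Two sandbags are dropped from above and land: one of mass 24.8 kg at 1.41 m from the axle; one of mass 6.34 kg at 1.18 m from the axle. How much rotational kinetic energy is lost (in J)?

No external torque acts about the axle; L_before = L_after.
I_p = ½(85.3)(1.92)² = 157.2 kg·m².
Added inertia Σmr² = (24.8)(1.41)² + (6.34)(1.18)² = 58.13 kg·m²; I_f = 157.2 + 58.13 = 215.4 kg·m².
ω_f = I_p ω_i / I_f = (157.2)(3.53) / 215.4 = 2.577 rad/s.
KE_i = ½(157.2)(3.530 rad/s)² = 979.6 J; KE_f = ½(215.4)(2.577)² = 715.2 J.

energy lost ≈ 264 J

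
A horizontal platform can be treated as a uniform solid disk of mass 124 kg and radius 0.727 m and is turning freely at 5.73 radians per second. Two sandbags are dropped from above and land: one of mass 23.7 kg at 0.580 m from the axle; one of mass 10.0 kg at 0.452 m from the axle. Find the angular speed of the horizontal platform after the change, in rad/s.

The added mass arrives with no angular momentum about the axle, and any external torque about the axle is negligible, so the system's angular momentum is conserved.
I_p = ½(124)(0.727)² = 32.77 kg·m².
Added inertia Σmr² = (23.7)(0.580)² + (10.0)(0.452)² = 10.02 kg·m²; I_f = 32.77 + 10.02 = 42.78 kg·m².
ω_f = I_p ω_i / I_f = (32.77)(5.73) / 42.78 = 4.389 rad/s.

ω_f ≈ 4.39 rad/s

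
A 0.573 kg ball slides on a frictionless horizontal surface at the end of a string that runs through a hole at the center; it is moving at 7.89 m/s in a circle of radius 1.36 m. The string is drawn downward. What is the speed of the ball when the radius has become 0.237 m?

The only horizontal force on the mass is along the cord (radial), so it exerts no torque about the hole and angular momentum m v r is conserved.
v₂ = v₁ r₁ / r₂ = (7.89)(1.36) / (0.237) = 45.28 m/s.

v₂ ≈ 45.3 m/s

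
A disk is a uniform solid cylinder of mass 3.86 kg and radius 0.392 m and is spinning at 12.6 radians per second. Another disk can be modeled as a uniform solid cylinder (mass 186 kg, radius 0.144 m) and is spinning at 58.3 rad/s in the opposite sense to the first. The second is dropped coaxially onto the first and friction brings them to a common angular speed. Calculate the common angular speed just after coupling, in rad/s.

No external torque acts about the common axis, so total angular momentum is conserved.
Moments of inertia: I_A = ½(3.86)(0.392)² = 0.2966 kg·m²; I_B = ½(186)(0.144)² = 1.928 kg·m².
Taking A's sense as positive: L = (0.2966)(12.6) − (1.928)(58.3) = -108.7 kg·m²·rad/s.
Combined I = 0.2966 + 1.928 = 2.225 kg·m².
ω_f = L / I = -108.7 / 2.225 = -48.85 rad/s.

|ω_f| ≈ 48.8 rad/s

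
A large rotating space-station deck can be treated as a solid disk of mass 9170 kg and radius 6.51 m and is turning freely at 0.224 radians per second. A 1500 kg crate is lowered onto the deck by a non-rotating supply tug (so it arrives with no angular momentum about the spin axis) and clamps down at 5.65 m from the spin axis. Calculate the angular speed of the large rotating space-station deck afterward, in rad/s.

No external torque acts about the spin axis; L_before = L_after.
I_p = ½(9170)(6.51)² = 1.943e+05 kg·m².
Added inertia Σmr² = (1500)(5.65)² = 47880 kg·m²; I_f = 1.943e+05 + 47880 = 2.422e+05 kg·m².
ω_f = I_p ω_i / I_f = (1.943e+05)(0.224) / 2.422e+05 = 0.1797 rad/s.

ω_f ≈ 0.180 rad/s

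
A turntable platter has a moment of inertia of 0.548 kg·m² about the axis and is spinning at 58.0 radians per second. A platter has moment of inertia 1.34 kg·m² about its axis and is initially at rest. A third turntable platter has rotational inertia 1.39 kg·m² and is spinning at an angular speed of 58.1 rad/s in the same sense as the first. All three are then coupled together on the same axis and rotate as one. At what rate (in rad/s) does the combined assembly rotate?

The coupling torques are internal; angular momentum about the shared axis is conserved.
Taking A's sense as positive: L = (0.5480)(58.0) + (1.390)(58.1) = 112.5 kg·m²·rad/s.
Combined I = 0.5480 + 1.340 + 1.390 = 3.278 kg·m².
ω_f = L / I = 112.5 / 3.278 = 34.33 rad/s.

|ω_f| ≈ 34.3 rad/s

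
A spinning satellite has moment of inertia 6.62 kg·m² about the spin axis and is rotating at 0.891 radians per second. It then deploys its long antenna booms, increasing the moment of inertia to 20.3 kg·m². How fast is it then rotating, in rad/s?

No external torque acts about the spin axis, so angular momentum is conserved.
ω₂ = I₁ω₁ / I₂ = (6.620)(0.891 rad/s) / (20.30) = 0.2906 rad/s.

ω₂ ≈ 0.291 rad/s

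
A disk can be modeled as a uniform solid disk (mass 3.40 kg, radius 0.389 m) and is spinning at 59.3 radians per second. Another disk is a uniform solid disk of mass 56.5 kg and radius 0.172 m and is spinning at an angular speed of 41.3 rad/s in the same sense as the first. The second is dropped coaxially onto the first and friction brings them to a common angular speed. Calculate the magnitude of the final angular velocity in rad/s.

|ω_f| ≈ 45.5 rad/s

The coupling torques are internal; angular momentum about the shared axis is conserved.
Moments of inertia: I_A = ½(3.40)(0.389)² = 0.2572 kg·m²; I_B = ½(56.5)(0.172)² = 0.8357 kg·m².
Taking A's sense as positive: L = (0.2572)(59.3) + (0.8357)(41.3) = 49.77 kg·m²·rad/s.
Combined I = 0.2572 + 0.8357 = 1.093 kg·m².
ω_f = L / I = 49.77 / 1.093 = 45.54 rad/s.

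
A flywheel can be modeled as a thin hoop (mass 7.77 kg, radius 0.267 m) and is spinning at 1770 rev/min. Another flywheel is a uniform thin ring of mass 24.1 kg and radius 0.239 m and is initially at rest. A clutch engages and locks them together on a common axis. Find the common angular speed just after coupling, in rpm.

|ω_f| ≈ 508 rpm

No external torque acts about the common axis, so total angular momentum is conserved.
Moments of inertia: I_A = (7.77)(0.267)² = 0.5539 kg·m²; I_B = (24.1)(0.239)² = 1.377 kg·m².
Taking A's sense as positive: L = (0.5539)(1770) = 980.4 kg·m²·rpm.
Combined I = 0.5539 + 1.377 = 1.931 kg·m².
ω_f = L / I = 980.4 / 1.931 = 507.9 rpm.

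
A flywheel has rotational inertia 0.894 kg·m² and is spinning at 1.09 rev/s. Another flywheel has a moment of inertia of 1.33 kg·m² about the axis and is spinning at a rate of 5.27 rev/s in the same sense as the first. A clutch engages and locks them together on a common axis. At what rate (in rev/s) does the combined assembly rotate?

|ω_f| ≈ 3.59 rev/s

The coupling torques are internal; angular momentum about the shared axis is conserved.
Taking A's sense as positive: L = (0.8940)(1.09) + (1.330)(5.27) = 7.984 kg·m²·rev/s.
Combined I = 0.8940 + 1.330 = 2.224 kg·m².
ω_f = L / I = 7.984 / 2.224 = 3.590 rev/s.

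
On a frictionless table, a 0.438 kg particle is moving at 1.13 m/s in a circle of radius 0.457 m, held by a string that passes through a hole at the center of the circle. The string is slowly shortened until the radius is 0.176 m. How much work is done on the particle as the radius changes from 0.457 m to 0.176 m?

The only horizontal force on the mass is along the cord (radial), so it exerts no torque about the hole and angular momentum m v r is conserved.
v₂ = v₁ r₁ / r₂ = (1.13)(0.457) / (0.176) = 2.934 m/s.
W = ΔKE = ½m(v₂² − v₁²) = 1.606 J.

W ≈ 1.61 J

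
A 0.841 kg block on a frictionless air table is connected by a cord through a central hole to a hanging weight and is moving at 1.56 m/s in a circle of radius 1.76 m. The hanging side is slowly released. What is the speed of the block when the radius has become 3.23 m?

v₂ ≈ 0.850 m/s

The only horizontal force on the mass is along the cord (radial), so it exerts no torque about the hole and angular momentum m v r is conserved.
v₂ = v₁ r₁ / r₂ = (1.56)(1.76) / (3.23) = 0.8500 m/s.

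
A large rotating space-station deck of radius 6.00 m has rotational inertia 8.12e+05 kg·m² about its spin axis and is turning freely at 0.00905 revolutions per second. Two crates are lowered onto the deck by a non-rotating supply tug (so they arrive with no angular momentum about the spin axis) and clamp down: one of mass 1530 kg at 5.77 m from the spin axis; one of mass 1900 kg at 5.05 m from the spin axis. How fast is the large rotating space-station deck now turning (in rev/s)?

ω_f ≈ 0.00806 rev/s

No external torque acts about the spin axis; L_before = L_after.
Added inertia Σmr² = (1530)(5.77)² + (1900)(5.05)² = 99390 kg·m²; I_f = 8.120e+05 + 99390 = 9.114e+05 kg·m².
ω_f = I_p ω_i / I_f = (8.120e+05)(0.00905) / 9.114e+05 = 0.008063 rev/s.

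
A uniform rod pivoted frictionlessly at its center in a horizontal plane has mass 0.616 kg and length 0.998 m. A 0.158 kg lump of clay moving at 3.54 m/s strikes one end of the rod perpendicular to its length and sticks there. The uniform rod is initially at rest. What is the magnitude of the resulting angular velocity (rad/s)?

The axle reaction passes through the pivot and exerts no torque about it; angular momentum about the pivot is conserved through the impact.
I_p = (1/12)(0.616)(0.998)² = 0.05113 kg·m². Taking the sense of the lump of clay's angular momentum as positive, L_{lump} = m v R = (0.158)(3.54)(0.998/2) = 0.2791 kg·m²/s.
L_i = 0 + 0.2791 = 0.2791 kg·m²/s.
After sticking, I_f = I_p + m R² = 0.05113 + (0.158)(0.998/2)² = 0.09047 kg·m².
ω_f = L_i / I_f = 0.2791 / 0.09047 = 3.085 rad/s.

|ω_f| ≈ 3.08 rad/s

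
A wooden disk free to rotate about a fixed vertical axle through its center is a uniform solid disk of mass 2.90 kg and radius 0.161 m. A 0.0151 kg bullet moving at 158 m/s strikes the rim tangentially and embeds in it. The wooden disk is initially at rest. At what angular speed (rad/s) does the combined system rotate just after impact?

|ω_f| ≈ 10.1 rad/s

About the axle the impulsive forces during the collision are internal, so angular momentum about that axis is conserved.
I_p = ½(2.90)(0.161)² = 0.03759 kg·m². Taking the sense of the bullet's angular momentum as positive, L_{bullet} = m v R = (0.0151)(158)(0.161) = 0.3841 kg·m²/s.
L_i = 0 + 0.3841 = 0.3841 kg·m²/s.
After sticking, I_f = I_p + m R² = 0.03759 + (0.0151)(0.161)² = 0.03798 kg·m².
ω_f = L_i / I_f = 0.3841 / 0.03798 = 10.11 rad/s.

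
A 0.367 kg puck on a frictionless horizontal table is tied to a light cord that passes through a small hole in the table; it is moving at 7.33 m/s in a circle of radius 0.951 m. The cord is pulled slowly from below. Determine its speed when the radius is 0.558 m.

v₂ ≈ 12.5 m/s

The only horizontal force on the mass is along the cord (radial), so it exerts no torque about the hole and angular momentum m v r is conserved.
v₂ = v₁ r₁ / r₂ = (7.33)(0.951) / (0.558) = 12.49 m/s.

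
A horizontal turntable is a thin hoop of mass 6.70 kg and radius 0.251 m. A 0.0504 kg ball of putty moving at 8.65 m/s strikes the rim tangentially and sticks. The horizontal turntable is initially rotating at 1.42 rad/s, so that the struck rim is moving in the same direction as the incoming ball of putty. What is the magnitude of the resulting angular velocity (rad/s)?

About the axle the impulsive forces during the collision are internal, so angular momentum about that axis is conserved.
I_p = (6.70)(0.251)² = 0.4221 kg·m². Taking the sense of the ball of putty's angular momentum as positive, L_{ball} = m v R = (0.0504)(8.65)(0.251) = 0.1094 kg·m²/s.
L_i = +I_p ω_p + m v R = +(0.4221)(1.42) + 0.1094 = 0.7088 kg·m²/s.
After sticking, I_f = I_p + m R² = 0.4221 + (0.0504)(0.251)² = 0.4253 kg·m².
ω_f = L_i / I_f = 0.7088 / 0.4253 = 1.667 rad/s.

|ω_f| ≈ 1.67 rad/s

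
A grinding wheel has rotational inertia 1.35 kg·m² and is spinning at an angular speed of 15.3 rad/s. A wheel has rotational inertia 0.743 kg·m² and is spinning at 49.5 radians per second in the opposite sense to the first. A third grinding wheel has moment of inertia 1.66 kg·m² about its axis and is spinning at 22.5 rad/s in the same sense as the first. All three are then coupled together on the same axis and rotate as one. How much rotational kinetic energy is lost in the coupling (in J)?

ΔKE lost ≈ 1430 J

The coupling torques are internal; angular momentum about the shared axis is conserved.
Taking A's sense as positive: L = (1.350)(15.3) − (0.7430)(49.5) + (1.660)(22.5) = 21.23 kg·m²·rad/s.
Combined I = 1.350 + 0.7430 + 1.660 = 3.753 kg·m².
ω_f = L / I = 21.23 / 3.753 = 5.656 rad/s.
KE_i = ½ΣIω² = 1488 J; KE_f = ½(3.753)(5.656)² = 60.03 J.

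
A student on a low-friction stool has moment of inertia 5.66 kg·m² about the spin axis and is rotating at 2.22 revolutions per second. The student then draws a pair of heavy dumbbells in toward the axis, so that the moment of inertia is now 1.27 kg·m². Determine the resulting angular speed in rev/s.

No external torque acts about the spin axis, so angular momentum is conserved.
ω₂ = I₁ω₁ / I₂ = (5.660)(2.22 rev/s) / (1.270) = 9.894 rev/s.

ω₂ ≈ 9.89 rev/s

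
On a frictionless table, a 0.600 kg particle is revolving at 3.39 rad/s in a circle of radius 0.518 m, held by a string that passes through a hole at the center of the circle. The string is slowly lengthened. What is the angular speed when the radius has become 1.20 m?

ω₂ ≈ 0.632 rad/s

No torque about the axis ⇒ m r₁² ω₁ = m r₂² ω₂.
ω₂ = ω₁ (r₁/r₂)² = (3.39)(0.518/1.20)² = 0.6317 rad/s.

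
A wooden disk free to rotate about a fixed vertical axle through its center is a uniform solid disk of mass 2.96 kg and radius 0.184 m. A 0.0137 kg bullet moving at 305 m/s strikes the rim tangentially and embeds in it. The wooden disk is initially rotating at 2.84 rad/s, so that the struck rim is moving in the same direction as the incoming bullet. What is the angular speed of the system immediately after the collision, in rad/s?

About the axle the impulsive forces during the collision are internal, so angular momentum about that axis is conserved.
I_p = ½(2.96)(0.184)² = 0.05011 kg·m². Taking the sense of the bullet's angular momentum as positive, L_{bullet} = m v R = (0.0137)(305)(0.184) = 0.7688 kg·m²/s.
L_i = +I_p ω_p + m v R = +(0.05011)(2.84) + 0.7688 = 0.9111 kg·m²/s.
After sticking, I_f = I_p + m R² = 0.05011 + (0.0137)(0.184)² = 0.05057 kg·m².
ω_f = L_i / I_f = 0.9111 / 0.05057 = 18.02 rad/s.

|ω_f| ≈ 18.0 rad/s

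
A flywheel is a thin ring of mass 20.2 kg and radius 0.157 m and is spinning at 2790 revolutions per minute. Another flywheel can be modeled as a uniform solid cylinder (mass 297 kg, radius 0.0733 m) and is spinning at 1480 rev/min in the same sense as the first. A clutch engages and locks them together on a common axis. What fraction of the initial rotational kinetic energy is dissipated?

No external torque acts about the common axis, so total angular momentum is conserved.
Moments of inertia: I_A = (20.2)(0.157)² = 0.4979 kg·m²; I_B = ½(297)(0.0733)² = 0.7979 kg·m².
Taking A's sense as positive: L = (0.4979)(2790) + (0.7979)(1480) = 2570 kg·m²·rpm.
Combined I = 0.4979 + 0.7979 = 1.296 kg·m².
ω_f = L / I = 2570 / 1.296 = 1983 rpm.
KE_i = ½ΣIω² = 30830 J; KE_f = ½(1.296)(207.7)² = 27950 J.
Fraction dissipated = (KE_i − KE_f)/KE_i = 0.09356.

fraction ≈ 0.0936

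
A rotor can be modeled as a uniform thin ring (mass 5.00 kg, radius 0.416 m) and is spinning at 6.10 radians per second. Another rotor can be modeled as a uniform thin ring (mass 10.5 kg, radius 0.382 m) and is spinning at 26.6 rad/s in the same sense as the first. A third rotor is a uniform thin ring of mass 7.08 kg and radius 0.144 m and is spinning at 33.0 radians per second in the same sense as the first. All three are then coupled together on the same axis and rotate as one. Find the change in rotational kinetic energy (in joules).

ΔKE ≈ -129 J

The coupling torques are internal; angular momentum about the shared axis is conserved.
Moments of inertia: I_A = (5.00)(0.416)² = 0.8653 kg·m²; I_B = (10.5)(0.382)² = 1.532 kg·m²; I_C = (7.08)(0.144)² = 0.1468 kg·m².
Taking A's sense as positive: L = (0.8653)(6.10) + (1.532)(26.6) + (0.1468)(33.0) = 50.88 kg·m²·rad/s.
Combined I = 0.8653 + 1.532 + 0.1468 = 2.544 kg·m².
ω_f = L / I = 50.88 / 2.544 = 20.00 rad/s.
KE_i = ½ΣIω² = 638.1 J; KE_f = ½(2.544)(20.00)² = 508.7 J.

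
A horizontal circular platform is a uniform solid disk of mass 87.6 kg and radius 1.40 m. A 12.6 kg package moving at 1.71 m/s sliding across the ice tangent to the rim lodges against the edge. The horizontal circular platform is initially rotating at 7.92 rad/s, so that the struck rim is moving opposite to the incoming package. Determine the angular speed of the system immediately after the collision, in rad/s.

|ω_f| ≈ 5.88 rad/s

The axle reaction passes through the central axle and exerts no torque about it; angular momentum about the central axle is conserved through the impact.
I_p = ½(87.6)(1.40)² = 85.85 kg·m². Taking the sense of the package's angular momentum as positive, L_{package} = m v R = (12.6)(1.71)(1.40) = 30.16 kg·m²/s.
L_i = −I_p ω_p + m v R = −(85.85)(7.92) + 30.16 = -649.8 kg·m²/s.
After sticking, I_f = I_p + m R² = 85.85 + (12.6)(1.40)² = 110.5 kg·m².
ω_f = L_i / I_f = -649.8 / 110.5 = -5.878 rad/s.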